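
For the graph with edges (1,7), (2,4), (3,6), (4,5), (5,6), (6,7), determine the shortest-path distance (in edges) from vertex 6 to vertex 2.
3 (path: 6 -> 5 -> 4 -> 2, 3 edges)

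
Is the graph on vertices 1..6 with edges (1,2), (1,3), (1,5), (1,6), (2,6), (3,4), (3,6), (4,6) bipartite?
No (odd cycle of length 3: 6 -> 1 -> 3 -> 6)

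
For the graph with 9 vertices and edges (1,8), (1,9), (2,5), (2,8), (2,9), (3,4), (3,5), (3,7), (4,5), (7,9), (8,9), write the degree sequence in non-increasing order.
[4, 3, 3, 3, 3, 2, 2, 2, 0] (degrees: deg(1)=2, deg(2)=3, deg(3)=3, deg(4)=2, deg(5)=3, deg(6)=0, deg(7)=2, deg(8)=3, deg(9)=4)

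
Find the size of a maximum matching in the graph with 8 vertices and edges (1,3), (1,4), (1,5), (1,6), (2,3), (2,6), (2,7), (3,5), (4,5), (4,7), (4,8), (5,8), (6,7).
4 (matching: (1,4), (2,3), (5,8), (6,7); upper bound floor(n/2) = floor(8/2) = 4)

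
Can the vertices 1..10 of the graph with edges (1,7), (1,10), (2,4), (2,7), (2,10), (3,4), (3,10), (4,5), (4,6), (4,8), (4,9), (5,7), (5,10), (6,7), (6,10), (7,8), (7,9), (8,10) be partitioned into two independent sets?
Yes. Partition: {1, 2, 3, 5, 6, 8, 9}, {4, 7, 10}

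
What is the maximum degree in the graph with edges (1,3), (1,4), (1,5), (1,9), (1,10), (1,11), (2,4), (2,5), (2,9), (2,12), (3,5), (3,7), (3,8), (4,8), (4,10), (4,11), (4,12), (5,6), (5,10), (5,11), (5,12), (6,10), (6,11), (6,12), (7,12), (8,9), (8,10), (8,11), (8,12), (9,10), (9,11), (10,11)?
7 (attained at vertices 5, 10, 11)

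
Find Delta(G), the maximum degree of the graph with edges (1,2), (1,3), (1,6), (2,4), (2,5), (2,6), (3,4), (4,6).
4 (attained at vertex 2)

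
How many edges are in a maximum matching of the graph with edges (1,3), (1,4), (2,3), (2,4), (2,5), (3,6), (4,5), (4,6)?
3 (matching: (1,3), (2,5), (4,6); upper bound floor(n/2) = floor(6/2) = 3)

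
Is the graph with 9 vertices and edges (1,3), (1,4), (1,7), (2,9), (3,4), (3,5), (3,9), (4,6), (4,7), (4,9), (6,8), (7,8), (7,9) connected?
Yes (BFS from 1 visits [1, 3, 4, 7, 5, 9, 6, 8, 2] — all 9 vertices reached)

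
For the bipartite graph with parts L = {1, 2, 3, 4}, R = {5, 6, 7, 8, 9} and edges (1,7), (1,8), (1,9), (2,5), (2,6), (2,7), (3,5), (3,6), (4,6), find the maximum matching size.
4 (matching: (1,9), (2,7), (3,5), (4,6); upper bound min(|L|,|R|) = min(4,5) = 4)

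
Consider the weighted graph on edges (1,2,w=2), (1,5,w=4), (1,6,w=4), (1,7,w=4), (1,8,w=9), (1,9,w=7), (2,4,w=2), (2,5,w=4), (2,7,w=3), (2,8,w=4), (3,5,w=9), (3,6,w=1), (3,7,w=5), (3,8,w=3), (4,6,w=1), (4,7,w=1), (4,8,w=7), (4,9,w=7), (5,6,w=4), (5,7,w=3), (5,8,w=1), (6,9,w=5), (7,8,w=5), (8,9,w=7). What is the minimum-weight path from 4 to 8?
5 (path: 4 -> 6 -> 3 -> 8; weights 1 + 1 + 3 = 5)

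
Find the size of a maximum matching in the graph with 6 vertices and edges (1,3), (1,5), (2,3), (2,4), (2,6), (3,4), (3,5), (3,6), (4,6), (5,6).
3 (matching: (1,5), (2,3), (4,6); upper bound floor(n/2) = floor(6/2) = 3)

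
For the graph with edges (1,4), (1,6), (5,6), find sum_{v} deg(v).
6 (handshake: sum of degrees = 2|E| = 2 x 3 = 6)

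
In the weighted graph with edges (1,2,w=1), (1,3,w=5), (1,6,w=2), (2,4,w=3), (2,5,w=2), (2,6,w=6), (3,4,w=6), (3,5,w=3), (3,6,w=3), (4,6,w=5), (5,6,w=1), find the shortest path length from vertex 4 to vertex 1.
4 (path: 4 -> 2 -> 1; weights 3 + 1 = 4)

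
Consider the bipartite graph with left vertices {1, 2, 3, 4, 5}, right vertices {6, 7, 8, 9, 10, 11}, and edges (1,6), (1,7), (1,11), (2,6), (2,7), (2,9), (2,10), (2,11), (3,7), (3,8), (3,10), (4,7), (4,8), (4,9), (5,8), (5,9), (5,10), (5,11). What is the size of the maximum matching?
5 (matching: (1,11), (2,10), (3,8), (4,7), (5,9); upper bound min(|L|,|R|) = min(5,6) = 5)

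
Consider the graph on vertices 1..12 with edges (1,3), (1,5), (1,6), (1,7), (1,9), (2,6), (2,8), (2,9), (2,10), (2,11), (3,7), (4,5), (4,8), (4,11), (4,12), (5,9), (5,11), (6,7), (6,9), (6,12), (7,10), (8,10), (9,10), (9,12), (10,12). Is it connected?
Yes (BFS from 1 visits [1, 3, 5, 6, 7, 9, 4, 11, 2, 12, 10, 8] — all 12 vertices reached)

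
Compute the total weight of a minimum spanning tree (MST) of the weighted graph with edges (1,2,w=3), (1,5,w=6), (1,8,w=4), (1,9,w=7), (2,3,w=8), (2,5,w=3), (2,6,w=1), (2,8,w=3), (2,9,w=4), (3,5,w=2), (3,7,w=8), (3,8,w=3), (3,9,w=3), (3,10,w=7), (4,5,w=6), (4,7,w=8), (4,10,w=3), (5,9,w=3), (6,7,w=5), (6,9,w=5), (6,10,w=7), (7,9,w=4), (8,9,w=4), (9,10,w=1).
23 (MST edges: (1,2,w=3), (2,5,w=3), (2,6,w=1), (2,8,w=3), (3,5,w=2), (3,9,w=3), (4,10,w=3), (7,9,w=4), (9,10,w=1); sum of weights 3 + 3 + 1 + 3 + 2 + 3 + 3 + 4 + 1 = 23)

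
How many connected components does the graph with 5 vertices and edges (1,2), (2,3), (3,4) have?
2 (components: {1, 2, 3, 4}, {5})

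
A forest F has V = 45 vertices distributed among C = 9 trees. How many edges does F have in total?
36 (Each of the 9 component trees on V_i vertices has V_i - 1 edges; summing gives V - C = 45 - 9 = 36)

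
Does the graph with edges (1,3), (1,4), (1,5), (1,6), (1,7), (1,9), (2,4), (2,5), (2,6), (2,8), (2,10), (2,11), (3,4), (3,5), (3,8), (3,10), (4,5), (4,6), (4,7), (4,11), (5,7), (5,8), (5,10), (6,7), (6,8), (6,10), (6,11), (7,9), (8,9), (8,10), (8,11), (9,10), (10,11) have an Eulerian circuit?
No (8 vertices have odd degree: {3, 4, 5, 6, 7, 8, 10, 11}; Eulerian circuit requires 0)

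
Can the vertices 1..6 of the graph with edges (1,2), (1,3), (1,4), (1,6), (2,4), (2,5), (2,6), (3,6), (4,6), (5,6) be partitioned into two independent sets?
No (odd cycle of length 3: 2 -> 1 -> 4 -> 2)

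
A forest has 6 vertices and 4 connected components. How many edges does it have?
2 (Each of the 4 component trees on V_i vertices has V_i - 1 edges; summing gives V - C = 6 - 4 = 2)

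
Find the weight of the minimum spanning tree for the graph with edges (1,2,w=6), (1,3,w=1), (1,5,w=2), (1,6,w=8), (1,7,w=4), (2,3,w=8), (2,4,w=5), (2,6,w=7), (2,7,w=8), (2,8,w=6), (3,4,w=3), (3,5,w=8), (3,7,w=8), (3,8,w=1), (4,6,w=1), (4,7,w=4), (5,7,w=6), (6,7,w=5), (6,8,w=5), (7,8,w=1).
14 (MST edges: (1,3,w=1), (1,5,w=2), (2,4,w=5), (3,4,w=3), (3,8,w=1), (4,6,w=1), (7,8,w=1); sum of weights 1 + 2 + 5 + 3 + 1 + 1 + 1 = 14)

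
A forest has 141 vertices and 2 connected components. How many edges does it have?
139 (Each of the 2 component trees on V_i vertices has V_i - 1 edges; summing gives V - C = 141 - 2 = 139)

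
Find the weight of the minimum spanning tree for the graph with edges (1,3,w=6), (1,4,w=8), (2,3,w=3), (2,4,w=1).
10 (MST edges: (1,3,w=6), (2,3,w=3), (2,4,w=1); sum of weights 6 + 3 + 1 = 10)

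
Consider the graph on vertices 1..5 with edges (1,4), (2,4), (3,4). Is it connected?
No, it has 2 components: {1, 2, 3, 4}, {5}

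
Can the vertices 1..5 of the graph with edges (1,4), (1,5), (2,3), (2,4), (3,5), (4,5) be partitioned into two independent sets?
No (odd cycle of length 3: 4 -> 1 -> 5 -> 4)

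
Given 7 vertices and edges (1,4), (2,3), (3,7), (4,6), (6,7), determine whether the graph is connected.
No, it has 2 components: {1, 2, 3, 4, 6, 7}, {5}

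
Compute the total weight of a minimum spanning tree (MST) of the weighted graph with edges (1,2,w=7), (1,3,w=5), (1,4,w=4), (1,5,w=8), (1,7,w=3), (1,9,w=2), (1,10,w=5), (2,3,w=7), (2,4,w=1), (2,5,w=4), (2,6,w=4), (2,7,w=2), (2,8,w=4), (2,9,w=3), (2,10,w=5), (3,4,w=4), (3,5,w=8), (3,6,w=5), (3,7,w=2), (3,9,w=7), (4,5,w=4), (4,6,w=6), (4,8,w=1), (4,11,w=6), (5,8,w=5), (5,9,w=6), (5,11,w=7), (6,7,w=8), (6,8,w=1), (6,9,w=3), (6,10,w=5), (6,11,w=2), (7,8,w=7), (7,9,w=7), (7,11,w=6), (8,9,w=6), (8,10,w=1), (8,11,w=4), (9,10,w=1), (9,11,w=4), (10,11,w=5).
17 (MST edges: (1,9,w=2), (2,4,w=1), (2,5,w=4), (2,7,w=2), (3,7,w=2), (4,8,w=1), (6,8,w=1), (6,11,w=2), (8,10,w=1), (9,10,w=1); sum of weights 2 + 1 + 4 + 2 + 2 + 1 + 1 + 2 + 1 + 1 = 17)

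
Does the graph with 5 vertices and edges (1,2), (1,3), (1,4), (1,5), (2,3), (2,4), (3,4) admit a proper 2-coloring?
No (odd cycle of length 3: 2 -> 1 -> 4 -> 2)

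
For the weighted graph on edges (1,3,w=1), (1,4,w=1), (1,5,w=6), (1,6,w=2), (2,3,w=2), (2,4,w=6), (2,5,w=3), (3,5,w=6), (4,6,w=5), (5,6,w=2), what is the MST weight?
8 (MST edges: (1,3,w=1), (1,4,w=1), (1,6,w=2), (2,3,w=2), (5,6,w=2); sum of weights 1 + 1 + 2 + 2 + 2 = 8)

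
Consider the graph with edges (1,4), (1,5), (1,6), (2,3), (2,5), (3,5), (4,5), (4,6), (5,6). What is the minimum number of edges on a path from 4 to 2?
2 (path: 4 -> 5 -> 2, 2 edges)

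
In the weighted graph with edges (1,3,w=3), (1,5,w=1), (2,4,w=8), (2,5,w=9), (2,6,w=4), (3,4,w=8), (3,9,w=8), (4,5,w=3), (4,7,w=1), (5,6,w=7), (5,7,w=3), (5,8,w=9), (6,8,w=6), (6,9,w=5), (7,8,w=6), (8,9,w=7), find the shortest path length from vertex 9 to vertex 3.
8 (path: 9 -> 3; weights 8 = 8)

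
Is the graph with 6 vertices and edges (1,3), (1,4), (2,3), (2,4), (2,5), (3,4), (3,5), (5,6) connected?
Yes (BFS from 1 visits [1, 3, 4, 2, 5, 6] — all 6 vertices reached)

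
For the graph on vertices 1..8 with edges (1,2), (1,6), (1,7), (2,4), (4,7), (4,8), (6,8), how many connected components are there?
3 (components: {1, 2, 4, 6, 7, 8}, {3}, {5})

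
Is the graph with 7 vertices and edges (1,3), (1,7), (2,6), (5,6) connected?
No, it has 3 components: {1, 3, 7}, {2, 5, 6}, {4}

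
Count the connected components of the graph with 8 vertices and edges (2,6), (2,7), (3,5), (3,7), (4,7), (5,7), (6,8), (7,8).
2 (components: {1}, {2, 3, 4, 5, 6, 7, 8})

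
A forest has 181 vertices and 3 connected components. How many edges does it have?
178 (Each of the 3 component trees on V_i vertices has V_i - 1 edges; summing gives V - C = 181 - 3 = 178)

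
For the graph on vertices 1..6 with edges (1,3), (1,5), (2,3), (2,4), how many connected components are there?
2 (components: {1, 2, 3, 4, 5}, {6})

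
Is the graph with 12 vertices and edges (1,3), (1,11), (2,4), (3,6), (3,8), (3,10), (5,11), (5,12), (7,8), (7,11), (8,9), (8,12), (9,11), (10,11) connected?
No, it has 2 components: {1, 3, 5, 6, 7, 8, 9, 10, 11, 12}, {2, 4}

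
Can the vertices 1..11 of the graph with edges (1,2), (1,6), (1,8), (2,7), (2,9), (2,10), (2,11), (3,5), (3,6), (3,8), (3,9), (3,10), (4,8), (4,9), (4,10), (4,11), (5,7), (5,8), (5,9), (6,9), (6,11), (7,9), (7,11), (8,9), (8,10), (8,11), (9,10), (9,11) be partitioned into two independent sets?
No (odd cycle of length 5: 9 -> 6 -> 1 -> 2 -> 7 -> 9)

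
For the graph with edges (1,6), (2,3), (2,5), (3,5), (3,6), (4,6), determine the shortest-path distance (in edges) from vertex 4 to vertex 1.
2 (path: 4 -> 6 -> 1, 2 edges)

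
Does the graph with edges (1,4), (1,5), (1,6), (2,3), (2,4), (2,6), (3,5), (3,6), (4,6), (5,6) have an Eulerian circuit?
No (6 vertices have odd degree: {1, 2, 3, 4, 5, 6}; Eulerian circuit requires 0)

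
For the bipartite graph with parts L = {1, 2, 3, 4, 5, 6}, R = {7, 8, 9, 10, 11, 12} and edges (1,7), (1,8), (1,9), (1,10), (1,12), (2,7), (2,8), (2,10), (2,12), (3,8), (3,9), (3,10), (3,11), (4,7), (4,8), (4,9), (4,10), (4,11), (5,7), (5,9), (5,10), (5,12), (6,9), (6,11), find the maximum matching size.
6 (matching: (1,12), (2,10), (3,11), (4,8), (5,7), (6,9); upper bound min(|L|,|R|) = min(6,6) = 6)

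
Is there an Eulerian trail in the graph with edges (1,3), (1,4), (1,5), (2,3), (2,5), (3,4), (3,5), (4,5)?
Yes (the graph is connected and exactly 2 vertices have odd degree: {1, 4}; any Eulerian path must start and end at those)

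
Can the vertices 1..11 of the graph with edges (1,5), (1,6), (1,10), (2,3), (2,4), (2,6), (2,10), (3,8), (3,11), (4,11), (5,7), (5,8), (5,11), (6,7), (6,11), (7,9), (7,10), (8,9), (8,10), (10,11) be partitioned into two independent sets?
Yes. Partition: {1, 2, 7, 8, 11}, {3, 4, 5, 6, 9, 10}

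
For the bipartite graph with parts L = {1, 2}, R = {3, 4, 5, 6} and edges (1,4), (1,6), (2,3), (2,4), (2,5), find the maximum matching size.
2 (matching: (1,6), (2,5); upper bound min(|L|,|R|) = min(2,4) = 2)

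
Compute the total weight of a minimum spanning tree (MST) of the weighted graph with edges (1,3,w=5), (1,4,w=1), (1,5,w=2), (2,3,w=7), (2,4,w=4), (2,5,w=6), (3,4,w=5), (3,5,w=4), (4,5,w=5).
11 (MST edges: (1,4,w=1), (1,5,w=2), (2,4,w=4), (3,5,w=4); sum of weights 1 + 2 + 4 + 4 = 11)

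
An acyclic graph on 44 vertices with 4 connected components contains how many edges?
40 (Each of the 4 component trees on V_i vertices has V_i - 1 edges; summing gives V - C = 44 - 4 = 40)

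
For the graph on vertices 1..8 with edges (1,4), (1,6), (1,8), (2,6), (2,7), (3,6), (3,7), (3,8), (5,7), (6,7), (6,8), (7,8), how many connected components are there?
1 (components: {1, 2, 3, 4, 5, 6, 7, 8})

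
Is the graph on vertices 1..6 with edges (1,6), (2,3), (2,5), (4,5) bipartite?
Yes. Partition: {1, 2, 4}, {3, 5, 6}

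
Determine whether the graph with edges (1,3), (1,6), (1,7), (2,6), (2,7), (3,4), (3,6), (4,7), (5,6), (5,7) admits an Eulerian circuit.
No (2 vertices have odd degree: {1, 3}; Eulerian circuit requires 0)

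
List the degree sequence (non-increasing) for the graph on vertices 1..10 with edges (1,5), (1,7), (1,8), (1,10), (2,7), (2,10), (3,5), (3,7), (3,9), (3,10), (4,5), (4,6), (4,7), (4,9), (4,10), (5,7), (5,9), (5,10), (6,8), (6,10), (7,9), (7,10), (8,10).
[8, 7, 6, 5, 4, 4, 4, 3, 3, 2] (degrees: deg(1)=4, deg(2)=2, deg(3)=4, deg(4)=5, deg(5)=6, deg(6)=3, deg(7)=7, deg(8)=3, deg(9)=4, deg(10)=8)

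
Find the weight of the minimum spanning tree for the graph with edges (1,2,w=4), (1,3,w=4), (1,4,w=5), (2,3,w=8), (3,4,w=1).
9 (MST edges: (1,2,w=4), (1,3,w=4), (3,4,w=1); sum of weights 4 + 4 + 1 = 9)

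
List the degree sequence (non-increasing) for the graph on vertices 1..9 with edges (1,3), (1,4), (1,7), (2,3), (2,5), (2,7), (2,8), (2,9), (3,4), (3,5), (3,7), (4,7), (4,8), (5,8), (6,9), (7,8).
[5, 5, 5, 4, 4, 3, 3, 2, 1] (degrees: deg(1)=3, deg(2)=5, deg(3)=5, deg(4)=4, deg(5)=3, deg(6)=1, deg(7)=5, deg(8)=4, deg(9)=2)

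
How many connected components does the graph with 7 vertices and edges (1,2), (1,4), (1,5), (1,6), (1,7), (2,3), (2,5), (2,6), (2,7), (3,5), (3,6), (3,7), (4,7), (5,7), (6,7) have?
1 (components: {1, 2, 3, 4, 5, 6, 7})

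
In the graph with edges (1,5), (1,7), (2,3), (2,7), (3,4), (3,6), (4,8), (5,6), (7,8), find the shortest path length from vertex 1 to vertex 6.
2 (path: 1 -> 5 -> 6, 2 edges)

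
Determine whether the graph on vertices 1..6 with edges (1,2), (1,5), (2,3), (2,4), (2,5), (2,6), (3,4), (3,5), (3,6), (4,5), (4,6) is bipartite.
No (odd cycle of length 3: 2 -> 1 -> 5 -> 2)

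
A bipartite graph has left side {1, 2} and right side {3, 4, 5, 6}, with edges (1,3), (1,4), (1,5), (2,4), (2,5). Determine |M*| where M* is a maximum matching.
2 (matching: (1,5), (2,4); upper bound min(|L|,|R|) = min(2,4) = 2)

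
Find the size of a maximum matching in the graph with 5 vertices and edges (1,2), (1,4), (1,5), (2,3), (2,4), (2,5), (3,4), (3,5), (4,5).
2 (matching: (1,4), (2,5); upper bound floor(n/2) = floor(5/2) = 2)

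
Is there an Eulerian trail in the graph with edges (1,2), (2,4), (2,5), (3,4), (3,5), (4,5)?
No (4 vertices have odd degree: {1, 2, 4, 5}; Eulerian path requires 0 or 2)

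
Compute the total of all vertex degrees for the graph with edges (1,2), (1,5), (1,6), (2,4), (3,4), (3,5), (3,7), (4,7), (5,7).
18 (handshake: sum of degrees = 2|E| = 2 x 9 = 18)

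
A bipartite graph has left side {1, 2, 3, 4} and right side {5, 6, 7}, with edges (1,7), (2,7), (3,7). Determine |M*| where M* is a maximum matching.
1 (matching: (1,7); upper bound min(|L|,|R|) = min(4,3) = 3)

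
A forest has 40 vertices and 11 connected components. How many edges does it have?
29 (Each of the 11 component trees on V_i vertices has V_i - 1 edges; summing gives V - C = 40 - 11 = 29)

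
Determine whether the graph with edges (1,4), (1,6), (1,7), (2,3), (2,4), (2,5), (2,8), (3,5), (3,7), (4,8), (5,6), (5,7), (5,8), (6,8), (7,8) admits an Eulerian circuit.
No (6 vertices have odd degree: {1, 3, 4, 5, 6, 8}; Eulerian circuit requires 0)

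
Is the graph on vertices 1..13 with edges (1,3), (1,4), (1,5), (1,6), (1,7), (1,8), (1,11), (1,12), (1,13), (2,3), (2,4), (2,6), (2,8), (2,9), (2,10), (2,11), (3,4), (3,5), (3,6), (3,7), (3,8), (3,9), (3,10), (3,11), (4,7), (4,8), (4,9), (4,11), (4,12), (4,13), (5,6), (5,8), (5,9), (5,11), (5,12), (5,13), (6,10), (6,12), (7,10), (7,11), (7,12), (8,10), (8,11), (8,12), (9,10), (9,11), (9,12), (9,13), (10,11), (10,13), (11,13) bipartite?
No (odd cycle of length 3: 7 -> 1 -> 11 -> 7)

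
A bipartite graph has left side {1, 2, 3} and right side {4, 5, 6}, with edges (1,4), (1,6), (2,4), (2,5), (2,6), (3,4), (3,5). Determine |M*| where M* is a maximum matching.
3 (matching: (1,6), (2,5), (3,4); upper bound min(|L|,|R|) = min(3,3) = 3)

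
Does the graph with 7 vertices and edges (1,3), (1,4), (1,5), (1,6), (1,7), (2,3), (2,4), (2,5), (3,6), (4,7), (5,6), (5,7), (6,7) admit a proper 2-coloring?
No (odd cycle of length 3: 3 -> 1 -> 6 -> 3)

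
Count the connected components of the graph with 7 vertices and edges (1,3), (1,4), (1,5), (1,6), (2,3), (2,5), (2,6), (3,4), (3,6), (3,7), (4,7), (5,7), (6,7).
1 (components: {1, 2, 3, 4, 5, 6, 7})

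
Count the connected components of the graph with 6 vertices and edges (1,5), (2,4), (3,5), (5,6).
2 (components: {1, 3, 5, 6}, {2, 4})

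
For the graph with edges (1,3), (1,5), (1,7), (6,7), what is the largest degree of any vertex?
3 (attained at vertex 1)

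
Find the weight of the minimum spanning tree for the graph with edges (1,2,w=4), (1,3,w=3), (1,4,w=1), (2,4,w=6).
8 (MST edges: (1,2,w=4), (1,3,w=3), (1,4,w=1); sum of weights 4 + 3 + 1 = 8)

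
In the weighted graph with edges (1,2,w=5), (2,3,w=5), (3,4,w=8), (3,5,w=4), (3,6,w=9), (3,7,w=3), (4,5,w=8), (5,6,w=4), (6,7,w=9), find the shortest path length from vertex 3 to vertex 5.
4 (path: 3 -> 5; weights 4 = 4)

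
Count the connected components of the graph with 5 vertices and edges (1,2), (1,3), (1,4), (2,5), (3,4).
1 (components: {1, 2, 3, 4, 5})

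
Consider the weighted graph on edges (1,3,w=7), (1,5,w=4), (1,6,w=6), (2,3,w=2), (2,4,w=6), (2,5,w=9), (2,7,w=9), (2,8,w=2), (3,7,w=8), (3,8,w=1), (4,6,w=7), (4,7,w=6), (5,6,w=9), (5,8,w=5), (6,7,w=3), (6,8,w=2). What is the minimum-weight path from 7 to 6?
3 (path: 7 -> 6; weights 3 = 3)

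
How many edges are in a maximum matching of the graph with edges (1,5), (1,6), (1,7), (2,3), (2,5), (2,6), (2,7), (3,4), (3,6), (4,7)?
3 (matching: (1,7), (2,5), (3,6); upper bound floor(n/2) = floor(7/2) = 3)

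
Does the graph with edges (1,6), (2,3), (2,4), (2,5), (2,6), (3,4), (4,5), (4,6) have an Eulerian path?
Yes (the graph is connected and exactly 2 vertices have odd degree: {1, 6}; any Eulerian path must start and end at those)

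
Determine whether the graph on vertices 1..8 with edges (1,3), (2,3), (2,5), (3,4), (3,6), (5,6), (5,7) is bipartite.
Yes. Partition: {1, 2, 4, 6, 7, 8}, {3, 5}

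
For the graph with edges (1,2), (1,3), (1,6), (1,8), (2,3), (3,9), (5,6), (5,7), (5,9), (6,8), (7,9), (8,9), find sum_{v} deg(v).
24 (handshake: sum of degrees = 2|E| = 2 x 12 = 24)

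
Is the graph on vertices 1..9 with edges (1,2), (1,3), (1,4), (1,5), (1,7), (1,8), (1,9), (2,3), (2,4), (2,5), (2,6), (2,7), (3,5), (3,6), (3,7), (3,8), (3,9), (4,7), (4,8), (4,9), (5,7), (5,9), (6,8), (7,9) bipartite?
No (odd cycle of length 3: 3 -> 1 -> 8 -> 3)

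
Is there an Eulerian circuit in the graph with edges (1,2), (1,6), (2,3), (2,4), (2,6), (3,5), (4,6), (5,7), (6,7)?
Yes (the graph is connected and all 7 vertices have even degree)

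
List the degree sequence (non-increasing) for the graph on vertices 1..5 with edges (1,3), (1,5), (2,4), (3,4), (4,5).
[3, 2, 2, 2, 1] (degrees: deg(1)=2, deg(2)=1, deg(3)=2, deg(4)=3, deg(5)=2)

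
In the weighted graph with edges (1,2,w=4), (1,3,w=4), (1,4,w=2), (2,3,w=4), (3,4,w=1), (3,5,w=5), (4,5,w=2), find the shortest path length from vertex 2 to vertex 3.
4 (path: 2 -> 3; weights 4 = 4)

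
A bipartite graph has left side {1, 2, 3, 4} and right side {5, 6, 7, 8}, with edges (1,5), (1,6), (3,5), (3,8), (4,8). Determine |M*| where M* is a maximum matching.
3 (matching: (1,6), (3,5), (4,8); upper bound min(|L|,|R|) = min(4,4) = 4)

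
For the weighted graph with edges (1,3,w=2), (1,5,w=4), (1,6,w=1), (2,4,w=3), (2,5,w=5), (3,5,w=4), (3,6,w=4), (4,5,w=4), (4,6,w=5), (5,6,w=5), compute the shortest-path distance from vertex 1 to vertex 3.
2 (path: 1 -> 3; weights 2 = 2)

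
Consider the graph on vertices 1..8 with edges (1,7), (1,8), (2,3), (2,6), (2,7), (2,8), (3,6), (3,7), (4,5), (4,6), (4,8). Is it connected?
Yes (BFS from 1 visits [1, 7, 8, 2, 3, 4, 6, 5] — all 8 vertices reached)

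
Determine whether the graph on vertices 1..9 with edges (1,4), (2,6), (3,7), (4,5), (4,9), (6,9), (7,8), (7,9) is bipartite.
Yes. Partition: {1, 2, 3, 5, 8, 9}, {4, 6, 7}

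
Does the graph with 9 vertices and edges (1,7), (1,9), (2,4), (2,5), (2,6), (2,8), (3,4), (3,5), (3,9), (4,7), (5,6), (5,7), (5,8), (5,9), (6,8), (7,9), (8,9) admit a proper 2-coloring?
No (odd cycle of length 3: 7 -> 1 -> 9 -> 7)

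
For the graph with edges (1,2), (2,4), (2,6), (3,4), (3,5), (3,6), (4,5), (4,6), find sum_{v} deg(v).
16 (handshake: sum of degrees = 2|E| = 2 x 8 = 16)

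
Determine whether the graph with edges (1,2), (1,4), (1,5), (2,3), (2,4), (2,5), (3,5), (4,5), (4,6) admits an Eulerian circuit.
No (2 vertices have odd degree: {1, 6}; Eulerian circuit requires 0)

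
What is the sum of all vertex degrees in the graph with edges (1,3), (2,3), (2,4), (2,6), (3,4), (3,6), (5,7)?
14 (handshake: sum of degrees = 2|E| = 2 x 7 = 14)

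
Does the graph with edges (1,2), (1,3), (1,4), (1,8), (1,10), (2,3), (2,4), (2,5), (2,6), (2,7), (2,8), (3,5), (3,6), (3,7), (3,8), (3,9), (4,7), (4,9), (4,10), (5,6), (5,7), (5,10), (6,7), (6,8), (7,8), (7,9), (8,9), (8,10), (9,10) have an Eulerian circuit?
No (10 vertices have odd degree: {1, 2, 3, 4, 5, 6, 7, 8, 9, 10}; Eulerian circuit requires 0)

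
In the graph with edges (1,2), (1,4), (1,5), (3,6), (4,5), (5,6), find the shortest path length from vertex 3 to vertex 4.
3 (path: 3 -> 6 -> 5 -> 4, 3 edges)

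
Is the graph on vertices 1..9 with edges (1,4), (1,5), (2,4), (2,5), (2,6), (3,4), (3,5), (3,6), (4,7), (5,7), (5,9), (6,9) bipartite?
Yes. Partition: {1, 2, 3, 7, 8, 9}, {4, 5, 6}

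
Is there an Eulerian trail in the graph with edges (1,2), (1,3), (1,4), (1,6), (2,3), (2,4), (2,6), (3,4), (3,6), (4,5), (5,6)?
Yes — and in fact it has an Eulerian circuit (the graph is connected and all 6 vertices have even degree)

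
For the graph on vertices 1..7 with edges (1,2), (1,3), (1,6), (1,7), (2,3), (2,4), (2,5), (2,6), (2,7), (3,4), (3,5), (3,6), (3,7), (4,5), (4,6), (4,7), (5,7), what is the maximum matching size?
3 (matching: (1,3), (4,6), (5,7); upper bound floor(n/2) = floor(7/2) = 3)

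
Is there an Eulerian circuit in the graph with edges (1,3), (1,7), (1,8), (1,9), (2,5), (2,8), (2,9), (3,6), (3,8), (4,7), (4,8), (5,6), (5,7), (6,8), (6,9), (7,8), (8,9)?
No (4 vertices have odd degree: {2, 3, 5, 8}; Eulerian circuit requires 0)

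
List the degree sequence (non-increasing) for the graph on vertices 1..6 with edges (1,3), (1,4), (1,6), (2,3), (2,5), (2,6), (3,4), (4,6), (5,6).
[4, 3, 3, 3, 3, 2] (degrees: deg(1)=3, deg(2)=3, deg(3)=3, deg(4)=3, deg(5)=2, deg(6)=4)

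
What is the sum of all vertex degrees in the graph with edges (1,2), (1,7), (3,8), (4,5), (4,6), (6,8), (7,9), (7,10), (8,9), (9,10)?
20 (handshake: sum of degrees = 2|E| = 2 x 10 = 20)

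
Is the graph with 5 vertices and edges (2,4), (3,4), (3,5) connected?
No, it has 2 components: {1}, {2, 3, 4, 5}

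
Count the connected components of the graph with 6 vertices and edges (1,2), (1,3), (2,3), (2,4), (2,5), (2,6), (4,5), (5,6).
1 (components: {1, 2, 3, 4, 5, 6})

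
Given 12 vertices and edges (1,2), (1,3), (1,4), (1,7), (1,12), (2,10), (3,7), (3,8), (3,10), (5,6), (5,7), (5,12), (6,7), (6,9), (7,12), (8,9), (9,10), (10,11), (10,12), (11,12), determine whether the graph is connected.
Yes (BFS from 1 visits [1, 2, 3, 4, 7, 12, 10, 8, 5, 6, 11, 9] — all 12 vertices reached)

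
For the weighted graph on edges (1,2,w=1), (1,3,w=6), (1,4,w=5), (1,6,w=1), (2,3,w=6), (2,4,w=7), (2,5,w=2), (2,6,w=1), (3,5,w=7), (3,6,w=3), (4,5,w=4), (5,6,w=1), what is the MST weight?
10 (MST edges: (1,2,w=1), (1,6,w=1), (3,6,w=3), (4,5,w=4), (5,6,w=1); sum of weights 1 + 1 + 3 + 4 + 1 = 10)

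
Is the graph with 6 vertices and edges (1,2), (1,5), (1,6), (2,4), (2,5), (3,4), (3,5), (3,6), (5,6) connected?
Yes (BFS from 1 visits [1, 2, 5, 6, 4, 3] — all 6 vertices reached)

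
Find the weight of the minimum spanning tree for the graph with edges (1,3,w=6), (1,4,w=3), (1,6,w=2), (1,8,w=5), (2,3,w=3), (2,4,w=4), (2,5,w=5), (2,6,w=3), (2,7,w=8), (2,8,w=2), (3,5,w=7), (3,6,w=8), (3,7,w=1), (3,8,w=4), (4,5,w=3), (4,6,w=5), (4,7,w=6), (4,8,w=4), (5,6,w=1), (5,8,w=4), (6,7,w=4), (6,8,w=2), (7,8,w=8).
14 (MST edges: (1,4,w=3), (1,6,w=2), (2,3,w=3), (2,8,w=2), (3,7,w=1), (5,6,w=1), (6,8,w=2); sum of weights 3 + 2 + 3 + 2 + 1 + 1 + 2 = 14)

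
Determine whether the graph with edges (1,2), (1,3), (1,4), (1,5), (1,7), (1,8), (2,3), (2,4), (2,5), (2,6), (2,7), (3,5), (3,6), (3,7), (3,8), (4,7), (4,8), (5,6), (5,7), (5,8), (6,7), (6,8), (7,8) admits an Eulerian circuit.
No (2 vertices have odd degree: {6, 7}; Eulerian circuit requires 0)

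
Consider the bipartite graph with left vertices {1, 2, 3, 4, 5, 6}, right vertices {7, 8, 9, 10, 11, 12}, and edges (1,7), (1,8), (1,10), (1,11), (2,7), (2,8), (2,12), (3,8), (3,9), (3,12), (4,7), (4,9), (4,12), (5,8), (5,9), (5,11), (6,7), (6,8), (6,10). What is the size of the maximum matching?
6 (matching: (1,11), (2,12), (3,9), (4,7), (5,8), (6,10); upper bound min(|L|,|R|) = min(6,6) = 6)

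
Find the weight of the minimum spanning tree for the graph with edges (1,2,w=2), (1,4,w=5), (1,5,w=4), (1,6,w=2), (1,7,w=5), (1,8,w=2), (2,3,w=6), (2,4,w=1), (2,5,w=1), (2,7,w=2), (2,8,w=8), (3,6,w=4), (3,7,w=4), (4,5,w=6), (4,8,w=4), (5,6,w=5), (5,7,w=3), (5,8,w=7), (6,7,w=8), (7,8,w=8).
14 (MST edges: (1,2,w=2), (1,6,w=2), (1,8,w=2), (2,4,w=1), (2,5,w=1), (2,7,w=2), (3,7,w=4); sum of weights 2 + 2 + 2 + 1 + 1 + 2 + 4 = 14)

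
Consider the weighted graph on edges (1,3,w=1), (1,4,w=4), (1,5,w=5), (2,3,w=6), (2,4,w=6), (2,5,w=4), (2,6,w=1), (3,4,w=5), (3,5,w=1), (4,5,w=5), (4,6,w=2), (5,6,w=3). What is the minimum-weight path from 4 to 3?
5 (path: 4 -> 3; weights 5 = 5)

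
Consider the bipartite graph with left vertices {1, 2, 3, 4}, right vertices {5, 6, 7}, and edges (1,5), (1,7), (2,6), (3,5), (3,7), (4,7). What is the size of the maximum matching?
3 (matching: (1,7), (2,6), (3,5); upper bound min(|L|,|R|) = min(4,3) = 3)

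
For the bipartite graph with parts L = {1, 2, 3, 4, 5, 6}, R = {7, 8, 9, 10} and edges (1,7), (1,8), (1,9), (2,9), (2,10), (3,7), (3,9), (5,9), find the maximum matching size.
4 (matching: (1,8), (2,10), (3,7), (5,9); upper bound min(|L|,|R|) = min(6,4) = 4)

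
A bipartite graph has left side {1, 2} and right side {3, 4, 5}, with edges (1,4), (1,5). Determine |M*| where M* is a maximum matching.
1 (matching: (1,5); upper bound min(|L|,|R|) = min(2,3) = 2)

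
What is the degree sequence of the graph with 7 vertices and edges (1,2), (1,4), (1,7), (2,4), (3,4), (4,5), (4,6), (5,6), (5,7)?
[5, 3, 3, 2, 2, 2, 1] (degrees: deg(1)=3, deg(2)=2, deg(3)=1, deg(4)=5, deg(5)=3, deg(6)=2, deg(7)=2)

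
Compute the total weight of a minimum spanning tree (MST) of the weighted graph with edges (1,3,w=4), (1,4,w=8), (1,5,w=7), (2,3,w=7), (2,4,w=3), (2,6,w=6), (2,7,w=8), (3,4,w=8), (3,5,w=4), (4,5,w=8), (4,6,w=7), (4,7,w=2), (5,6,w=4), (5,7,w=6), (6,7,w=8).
23 (MST edges: (1,3,w=4), (2,4,w=3), (2,6,w=6), (3,5,w=4), (4,7,w=2), (5,6,w=4); sum of weights 4 + 3 + 6 + 4 + 2 + 4 = 23)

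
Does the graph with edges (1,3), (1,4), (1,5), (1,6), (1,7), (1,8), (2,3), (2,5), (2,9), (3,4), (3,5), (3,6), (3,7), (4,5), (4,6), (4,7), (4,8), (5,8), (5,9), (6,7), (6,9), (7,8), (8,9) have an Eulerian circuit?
No (4 vertices have odd degree: {2, 6, 7, 8}; Eulerian circuit requires 0)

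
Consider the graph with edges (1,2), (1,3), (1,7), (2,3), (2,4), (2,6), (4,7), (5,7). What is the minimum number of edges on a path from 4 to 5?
2 (path: 4 -> 7 -> 5, 2 edges)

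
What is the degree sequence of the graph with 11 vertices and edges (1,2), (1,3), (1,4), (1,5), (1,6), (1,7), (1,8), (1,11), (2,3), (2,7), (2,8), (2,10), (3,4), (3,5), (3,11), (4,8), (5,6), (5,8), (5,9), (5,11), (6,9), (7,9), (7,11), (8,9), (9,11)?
[8, 6, 5, 5, 5, 5, 5, 4, 3, 3, 1] (degrees: deg(1)=8, deg(2)=5, deg(3)=5, deg(4)=3, deg(5)=6, deg(6)=3, deg(7)=4, deg(8)=5, deg(9)=5, deg(10)=1, deg(11)=5)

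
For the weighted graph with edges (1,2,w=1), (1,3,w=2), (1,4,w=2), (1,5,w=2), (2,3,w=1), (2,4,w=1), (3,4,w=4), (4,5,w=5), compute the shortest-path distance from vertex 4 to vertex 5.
4 (path: 4 -> 1 -> 5; weights 2 + 2 = 4)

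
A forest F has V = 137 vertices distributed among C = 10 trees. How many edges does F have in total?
127 (Each of the 10 component trees on V_i vertices has V_i - 1 edges; summing gives V - C = 137 - 10 = 127)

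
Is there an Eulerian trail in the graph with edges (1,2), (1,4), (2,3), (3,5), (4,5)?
Yes — and in fact it has an Eulerian circuit (the graph is connected and all 5 vertices have even degree)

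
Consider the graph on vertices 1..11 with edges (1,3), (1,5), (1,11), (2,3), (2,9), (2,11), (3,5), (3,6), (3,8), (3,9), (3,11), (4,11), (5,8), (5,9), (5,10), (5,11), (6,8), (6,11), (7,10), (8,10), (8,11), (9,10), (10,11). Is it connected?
Yes (BFS from 1 visits [1, 3, 5, 11, 2, 6, 8, 9, 10, 4, 7] — all 11 vertices reached)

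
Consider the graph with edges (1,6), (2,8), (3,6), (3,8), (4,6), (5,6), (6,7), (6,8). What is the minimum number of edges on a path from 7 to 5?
2 (path: 7 -> 6 -> 5, 2 edges)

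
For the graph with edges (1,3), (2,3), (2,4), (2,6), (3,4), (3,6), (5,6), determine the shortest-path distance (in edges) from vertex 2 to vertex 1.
2 (path: 2 -> 3 -> 1, 2 edges)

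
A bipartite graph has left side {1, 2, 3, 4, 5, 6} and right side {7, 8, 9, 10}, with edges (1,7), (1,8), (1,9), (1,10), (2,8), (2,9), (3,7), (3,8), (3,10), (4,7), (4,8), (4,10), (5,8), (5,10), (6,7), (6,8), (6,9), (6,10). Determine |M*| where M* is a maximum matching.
4 (matching: (1,10), (2,9), (3,8), (4,7); upper bound min(|L|,|R|) = min(6,4) = 4)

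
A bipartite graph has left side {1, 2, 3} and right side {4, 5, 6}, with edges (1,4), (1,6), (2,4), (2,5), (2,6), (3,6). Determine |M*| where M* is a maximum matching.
3 (matching: (1,4), (2,5), (3,6); upper bound min(|L|,|R|) = min(3,3) = 3)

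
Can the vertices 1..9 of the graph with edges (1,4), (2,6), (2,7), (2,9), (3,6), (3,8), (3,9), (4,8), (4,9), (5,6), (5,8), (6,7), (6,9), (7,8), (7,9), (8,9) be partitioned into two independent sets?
No (odd cycle of length 3: 9 -> 4 -> 8 -> 9)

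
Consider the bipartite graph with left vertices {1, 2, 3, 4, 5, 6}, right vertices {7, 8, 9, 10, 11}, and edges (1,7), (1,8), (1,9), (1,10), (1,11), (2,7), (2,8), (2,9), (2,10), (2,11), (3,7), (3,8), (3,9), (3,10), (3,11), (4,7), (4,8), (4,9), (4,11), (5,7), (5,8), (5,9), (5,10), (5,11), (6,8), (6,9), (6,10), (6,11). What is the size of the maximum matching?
5 (matching: (1,11), (2,10), (3,9), (4,8), (5,7); upper bound min(|L|,|R|) = min(6,5) = 5)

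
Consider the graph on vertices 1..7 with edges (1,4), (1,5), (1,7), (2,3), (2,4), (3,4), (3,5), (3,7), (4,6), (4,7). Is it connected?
Yes (BFS from 1 visits [1, 4, 5, 7, 2, 3, 6] — all 7 vertices reached)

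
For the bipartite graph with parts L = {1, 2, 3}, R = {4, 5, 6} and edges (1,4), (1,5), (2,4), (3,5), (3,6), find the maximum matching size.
3 (matching: (1,5), (2,4), (3,6); upper bound min(|L|,|R|) = min(3,3) = 3)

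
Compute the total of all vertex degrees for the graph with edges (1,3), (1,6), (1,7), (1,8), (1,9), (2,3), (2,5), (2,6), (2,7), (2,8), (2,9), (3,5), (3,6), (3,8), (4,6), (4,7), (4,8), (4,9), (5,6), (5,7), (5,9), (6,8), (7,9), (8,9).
48 (handshake: sum of degrees = 2|E| = 2 x 24 = 48)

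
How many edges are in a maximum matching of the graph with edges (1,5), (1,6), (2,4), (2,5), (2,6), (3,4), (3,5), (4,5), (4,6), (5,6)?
3 (matching: (1,5), (2,6), (3,4); upper bound floor(n/2) = floor(6/2) = 3)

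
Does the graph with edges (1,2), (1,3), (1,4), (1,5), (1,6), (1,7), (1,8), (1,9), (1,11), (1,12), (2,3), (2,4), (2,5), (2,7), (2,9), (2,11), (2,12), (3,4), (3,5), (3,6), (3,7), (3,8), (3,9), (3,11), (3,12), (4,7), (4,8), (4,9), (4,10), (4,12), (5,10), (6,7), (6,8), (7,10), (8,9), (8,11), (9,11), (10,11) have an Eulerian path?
Yes — and in fact it has an Eulerian circuit (the graph is connected and all 12 vertices have even degree)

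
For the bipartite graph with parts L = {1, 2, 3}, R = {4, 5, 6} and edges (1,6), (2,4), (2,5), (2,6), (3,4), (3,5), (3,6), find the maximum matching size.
3 (matching: (1,6), (2,5), (3,4); upper bound min(|L|,|R|) = min(3,3) = 3)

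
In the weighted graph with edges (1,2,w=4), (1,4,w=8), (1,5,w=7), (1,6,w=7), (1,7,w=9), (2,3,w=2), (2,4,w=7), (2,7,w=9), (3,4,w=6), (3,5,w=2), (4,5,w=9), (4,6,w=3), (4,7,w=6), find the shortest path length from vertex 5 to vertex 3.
2 (path: 5 -> 3; weights 2 = 2)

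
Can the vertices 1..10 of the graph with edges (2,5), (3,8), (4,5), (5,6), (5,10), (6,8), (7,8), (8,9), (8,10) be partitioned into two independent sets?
Yes. Partition: {1, 2, 3, 4, 6, 7, 9, 10}, {5, 8}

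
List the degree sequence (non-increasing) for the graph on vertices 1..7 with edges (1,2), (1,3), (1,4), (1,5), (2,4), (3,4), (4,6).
[4, 4, 2, 2, 1, 1, 0] (degrees: deg(1)=4, deg(2)=2, deg(3)=2, deg(4)=4, deg(5)=1, deg(6)=1, deg(7)=0)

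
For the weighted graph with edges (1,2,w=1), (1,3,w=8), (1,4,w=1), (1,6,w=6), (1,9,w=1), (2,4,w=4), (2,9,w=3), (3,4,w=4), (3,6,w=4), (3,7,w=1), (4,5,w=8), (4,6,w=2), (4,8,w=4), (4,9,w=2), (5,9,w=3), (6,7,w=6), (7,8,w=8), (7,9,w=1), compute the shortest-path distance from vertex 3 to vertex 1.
3 (path: 3 -> 7 -> 9 -> 1; weights 1 + 1 + 1 = 3)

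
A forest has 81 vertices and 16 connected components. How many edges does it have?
65 (Each of the 16 component trees on V_i vertices has V_i - 1 edges; summing gives V - C = 81 - 16 = 65)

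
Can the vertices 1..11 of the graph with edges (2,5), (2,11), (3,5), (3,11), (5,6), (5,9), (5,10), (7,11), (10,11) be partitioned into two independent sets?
Yes. Partition: {1, 2, 3, 4, 6, 7, 8, 9, 10}, {5, 11}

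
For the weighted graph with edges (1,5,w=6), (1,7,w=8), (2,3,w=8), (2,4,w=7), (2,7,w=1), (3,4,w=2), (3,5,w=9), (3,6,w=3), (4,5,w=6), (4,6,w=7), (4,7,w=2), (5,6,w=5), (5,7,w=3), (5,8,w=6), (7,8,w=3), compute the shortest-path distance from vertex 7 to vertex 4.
2 (path: 7 -> 4; weights 2 = 2)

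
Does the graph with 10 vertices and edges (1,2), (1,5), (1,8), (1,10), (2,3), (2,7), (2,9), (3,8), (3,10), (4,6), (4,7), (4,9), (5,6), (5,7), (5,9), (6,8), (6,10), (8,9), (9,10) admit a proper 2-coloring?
Yes. Partition: {1, 3, 6, 7, 9}, {2, 4, 5, 8, 10}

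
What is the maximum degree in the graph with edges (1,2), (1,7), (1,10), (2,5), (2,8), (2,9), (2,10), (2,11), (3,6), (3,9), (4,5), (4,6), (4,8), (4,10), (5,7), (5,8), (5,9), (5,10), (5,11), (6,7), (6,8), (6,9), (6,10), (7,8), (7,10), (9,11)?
7 (attained at vertex 5)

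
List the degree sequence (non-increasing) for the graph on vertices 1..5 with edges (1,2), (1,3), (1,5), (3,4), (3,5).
[3, 3, 2, 1, 1] (degrees: deg(1)=3, deg(2)=1, deg(3)=3, deg(4)=1, deg(5)=2)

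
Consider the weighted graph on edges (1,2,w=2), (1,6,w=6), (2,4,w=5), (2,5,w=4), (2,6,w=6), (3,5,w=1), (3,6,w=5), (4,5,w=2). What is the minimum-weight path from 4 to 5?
2 (path: 4 -> 5; weights 2 = 2)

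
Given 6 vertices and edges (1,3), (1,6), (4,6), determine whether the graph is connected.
No, it has 3 components: {1, 3, 4, 6}, {2}, {5}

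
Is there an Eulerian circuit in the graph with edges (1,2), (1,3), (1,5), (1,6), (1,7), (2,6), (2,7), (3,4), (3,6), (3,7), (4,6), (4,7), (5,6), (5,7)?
No (6 vertices have odd degree: {1, 2, 4, 5, 6, 7}; Eulerian circuit requires 0)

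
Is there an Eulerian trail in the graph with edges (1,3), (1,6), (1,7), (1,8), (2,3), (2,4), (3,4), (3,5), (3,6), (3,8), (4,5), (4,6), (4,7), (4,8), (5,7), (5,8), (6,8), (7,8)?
Yes — and in fact it has an Eulerian circuit (the graph is connected and all 8 vertices have even degree)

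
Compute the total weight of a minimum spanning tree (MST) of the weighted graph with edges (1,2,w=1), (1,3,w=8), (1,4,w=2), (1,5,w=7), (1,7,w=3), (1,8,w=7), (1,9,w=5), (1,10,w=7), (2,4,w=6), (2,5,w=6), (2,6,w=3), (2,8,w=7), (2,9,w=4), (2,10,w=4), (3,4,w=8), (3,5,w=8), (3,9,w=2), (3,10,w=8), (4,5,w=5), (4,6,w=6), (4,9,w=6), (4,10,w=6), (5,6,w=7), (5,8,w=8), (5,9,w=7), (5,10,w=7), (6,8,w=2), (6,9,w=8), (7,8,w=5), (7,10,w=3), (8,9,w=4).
25 (MST edges: (1,2,w=1), (1,4,w=2), (1,7,w=3), (2,6,w=3), (2,9,w=4), (3,9,w=2), (4,5,w=5), (6,8,w=2), (7,10,w=3); sum of weights 1 + 2 + 3 + 3 + 4 + 2 + 5 + 2 + 3 = 25)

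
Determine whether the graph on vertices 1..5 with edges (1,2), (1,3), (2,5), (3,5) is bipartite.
Yes. Partition: {1, 4, 5}, {2, 3}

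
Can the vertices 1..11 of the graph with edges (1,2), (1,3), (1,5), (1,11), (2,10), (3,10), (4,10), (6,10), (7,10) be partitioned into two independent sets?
Yes. Partition: {1, 8, 9, 10}, {2, 3, 4, 5, 6, 7, 11}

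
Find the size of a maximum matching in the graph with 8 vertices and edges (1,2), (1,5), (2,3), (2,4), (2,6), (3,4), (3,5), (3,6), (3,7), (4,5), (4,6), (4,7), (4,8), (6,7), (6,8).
4 (matching: (1,5), (2,6), (3,7), (4,8); upper bound floor(n/2) = floor(8/2) = 4)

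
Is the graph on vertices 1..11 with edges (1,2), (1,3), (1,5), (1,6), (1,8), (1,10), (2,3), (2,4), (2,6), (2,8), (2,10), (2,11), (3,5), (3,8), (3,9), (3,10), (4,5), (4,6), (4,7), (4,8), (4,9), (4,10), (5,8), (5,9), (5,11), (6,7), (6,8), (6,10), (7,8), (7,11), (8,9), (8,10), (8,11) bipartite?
No (odd cycle of length 3: 6 -> 1 -> 10 -> 6)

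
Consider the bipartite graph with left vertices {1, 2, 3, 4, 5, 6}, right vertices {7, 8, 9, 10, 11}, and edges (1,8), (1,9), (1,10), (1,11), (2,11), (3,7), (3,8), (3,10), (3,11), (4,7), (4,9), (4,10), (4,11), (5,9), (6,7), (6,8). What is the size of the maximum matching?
5 (matching: (1,8), (2,11), (3,10), (4,9), (6,7); upper bound min(|L|,|R|) = min(6,5) = 5)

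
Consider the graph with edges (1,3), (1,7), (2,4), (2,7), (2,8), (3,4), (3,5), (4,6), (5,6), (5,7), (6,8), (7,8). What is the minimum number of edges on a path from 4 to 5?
2 (path: 4 -> 6 -> 5, 2 edges)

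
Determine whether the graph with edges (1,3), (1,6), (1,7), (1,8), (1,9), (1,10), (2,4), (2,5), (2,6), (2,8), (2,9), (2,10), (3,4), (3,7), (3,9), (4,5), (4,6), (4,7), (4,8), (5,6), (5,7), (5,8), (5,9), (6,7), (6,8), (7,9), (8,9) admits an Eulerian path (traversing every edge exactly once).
Yes — and in fact it has an Eulerian circuit (the graph is connected and all 10 vertices have even degree)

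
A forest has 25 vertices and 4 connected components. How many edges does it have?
21 (Each of the 4 component trees on V_i vertices has V_i - 1 edges; summing gives V - C = 25 - 4 = 21)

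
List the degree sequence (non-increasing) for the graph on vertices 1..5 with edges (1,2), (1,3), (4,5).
[2, 1, 1, 1, 1] (degrees: deg(1)=2, deg(2)=1, deg(3)=1, deg(4)=1, deg(5)=1)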